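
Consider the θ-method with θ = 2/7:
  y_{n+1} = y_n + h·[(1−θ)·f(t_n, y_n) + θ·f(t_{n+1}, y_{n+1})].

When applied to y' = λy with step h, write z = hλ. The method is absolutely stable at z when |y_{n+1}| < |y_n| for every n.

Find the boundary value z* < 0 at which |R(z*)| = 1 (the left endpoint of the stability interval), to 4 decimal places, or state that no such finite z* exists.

Test eqn y'=λy, z=hλ:
  y_{n+1} = y_n + z·[5/7·y_n + 2/7·y_{n+1}] ⇒ (1 − 2/7z)y_{n+1} = (1 + 5/7z)y_n
  so R(z) = (1 + 5/7z)/(1 − 2/7z).

Need |R(x)|<1, x<0.
x=-1.39: |R|=0.0051
R=−1: 1+5/7x = −1+2/7x ⇒ -3/7x=2 ⇒ x=2/(-3/7)=-4.6667
Confirm numerically:
  x=-4.304: |R|=0.93029 <1
  x=-3.706: |R|=0.80003 <1
  x=-3.200: |R|=0.67164 <1
  x=-2.892: |R|=0.58354 <1
  x=-5.210: |R|=1.09357 >1
  x=-5.116: |R|=1.07823 >1
Stable set (-4.6667, 0).

z* = -4.6667.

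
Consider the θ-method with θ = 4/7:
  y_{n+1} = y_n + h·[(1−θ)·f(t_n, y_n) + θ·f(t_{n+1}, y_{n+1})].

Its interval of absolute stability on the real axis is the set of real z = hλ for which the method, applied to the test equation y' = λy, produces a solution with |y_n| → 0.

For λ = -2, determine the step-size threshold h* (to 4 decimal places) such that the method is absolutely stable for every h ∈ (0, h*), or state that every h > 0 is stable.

unbounded; (−∞, 0). Any h>0 works for λ=-2.

Test eqn y'=λy, z=hλ:
  y_{n+1} = y_n + z·[3/7·y_n + 4/7·y_{n+1}] ⇒ (1 − 4/7z)y_{n+1} = (1 + 3/7z)y_n
  R(z) = (1 + 3/7z)/(1 − 4/7z).

Find x<0 with |R(x)|<1.
x=-1.25: |R|=0.2708
x=-2: |R|=0.0667
x=-10: |R|=0.4894
x=-100: |R|=0.7199
θ=4/7≥1/2 ⇒ |1+3/7x|<|1−4/7x| ∀x<0 ⇒ interval (−∞,0).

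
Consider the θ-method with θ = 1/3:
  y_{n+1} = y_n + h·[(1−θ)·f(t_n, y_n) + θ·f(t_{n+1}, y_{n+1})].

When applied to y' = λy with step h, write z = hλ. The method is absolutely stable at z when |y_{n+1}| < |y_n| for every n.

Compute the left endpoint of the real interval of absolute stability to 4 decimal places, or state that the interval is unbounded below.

On y'=λy, z=hλ:
  y_{n+1} = y_n + z·[2/3·y_n + 1/3·y_{n+1}] ⇒ (1 − 1/3z)y_{n+1} = (1 + 2/3z)y_n
  Hence R(z) = (1 + 2/3z)/(1 − 1/3z).

Boundary: |R(x)|=1, x<0.
x=-1.02: |R|=0.2388
R=−1: 1+2/3x = −1+1/3x ⇒ -1/3x=2 ⇒ x=2/(-1/3)=-6.0000
Confirm numerically:
  x=-5.610: |R|=0.95470 <1
  x=-4.994: |R|=0.87416 <1
  x=-3.780: |R|=0.67257 <1
  x=-6.451: |R|=1.04772 >1
  x=-6.140: |R|=1.01532 >1
Interval (-6.0000, 0).

left endpoint -6.0000.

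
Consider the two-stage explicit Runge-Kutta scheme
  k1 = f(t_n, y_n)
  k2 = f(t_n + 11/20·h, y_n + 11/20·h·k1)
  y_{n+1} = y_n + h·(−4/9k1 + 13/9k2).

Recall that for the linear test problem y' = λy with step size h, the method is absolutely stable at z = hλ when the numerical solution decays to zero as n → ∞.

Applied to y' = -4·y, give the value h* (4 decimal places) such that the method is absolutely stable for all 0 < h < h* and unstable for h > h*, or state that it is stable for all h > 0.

Set f=λy, z=hλ:
  k1=λy_n ⇒ h·k1=z·y_n;  k2=λ(1+11/20z)y_n ⇒ h·k2=z(1+11/20z)y_n
  y_{n+1}/y_n = 1 − 4/9z + 13/9z(1+11/20z) = 1 + z + 143/180z²
  Hence R(z) = 1 + z + 143/180z².

Boundary: |R(x)|=1, x<0.
x=-1.31: |R|=1.0533
R=1: x+143/180x²=0 ⇒ x=−180/143=-1.2587; min R=1−1/(4·143/180)=0.6853>−1
Confirm numerically:
  x=-1.220: |R|=0.96245 <1
  x=-1.117: |R|=0.87422 <1
  x=-0.953: |R|=0.76852 <1
  x=-0.628: |R|=0.68532 <1
  x=-1.853: |R|=1.87481 >1
  x=-1.589: |R|=1.41691 >1
  x=-1.396: |R|=1.15223 >1
Stable set (-1.2587, 0).

(-1.2587,0); λ=-4 ⇒ h* = (180/143)/4 = 0.3147.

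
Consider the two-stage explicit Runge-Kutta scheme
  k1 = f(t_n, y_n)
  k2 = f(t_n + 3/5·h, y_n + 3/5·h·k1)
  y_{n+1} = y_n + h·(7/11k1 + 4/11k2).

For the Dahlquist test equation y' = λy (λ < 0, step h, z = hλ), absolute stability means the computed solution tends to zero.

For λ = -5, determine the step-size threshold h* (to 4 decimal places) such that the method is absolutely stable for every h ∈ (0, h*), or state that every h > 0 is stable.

On y'=λy, z=hλ:
  k1=λy_n ⇒ h·k1=z·y_n;  k2=λ(1+3/5z)y_n ⇒ h·k2=z(1+3/5z)y_n
  y_{n+1}/y_n = 1 + 7/11z + 4/11z(1+3/5z) = 1 + z + 12/55z²
  R(z) = 1 + z + 12/55z².

Boundary: |R(x)|=1, x<0.
x=-1.16: |R|=0.1336
R=1: x+12/55x²=0 ⇒ x=−55/12=-4.5833; min R=1−1/(4·12/55)=-0.1458>−1
Confirm numerically:
  x=-3.750: |R|=0.31818 <1
  x=-3.696: |R|=0.28445 <1
  x=-2.161: |R|=0.14211 <1
  x=-4.947: |R|=1.39252 >1
  x=-4.813: |R|=1.24118 >1
Stable set (-4.5833, 0).

(-4.5833,0); λ=-5 ⇒ h* = (55/12)/5 = 0.9167.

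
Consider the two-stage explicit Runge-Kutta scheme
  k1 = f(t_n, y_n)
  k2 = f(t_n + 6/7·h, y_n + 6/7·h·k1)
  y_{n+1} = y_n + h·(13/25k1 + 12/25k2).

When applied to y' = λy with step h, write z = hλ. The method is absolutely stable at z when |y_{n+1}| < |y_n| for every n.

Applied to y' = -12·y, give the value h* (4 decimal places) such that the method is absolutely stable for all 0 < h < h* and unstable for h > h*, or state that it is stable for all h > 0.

(-2.4306,0); λ=-12 ⇒ h* = (175/72)/12 = 0.2025.

On y'=λy, z=hλ:
  k1=λy_n ⇒ h·k1=z·y_n;  k2=λ(1+6/7z)y_n ⇒ h·k2=z(1+6/7z)y_n
  y_{n+1}/y_n = 1 + 13/25z + 12/25z(1+6/7z) = 1 + z + 72/175z²
  Hence R(z) = 1 + z + 72/175z².

Boundary: |R(x)|=1, x<0.
x=-0.33: |R|=0.7148
R=1: x+72/175x²=0 ⇒ x=−175/72=-2.4306; min R=1−1/(4·72/175)=0.3924>−1
Confirm numerically:
  x=-1.850: |R|=0.55811 <1
  x=-1.795: |R|=0.53063 <1
  x=-1.654: |R|=0.47155 <1
  x=-0.972: |R|=0.41671 <1
  x=-2.829: |R|=1.46376 >1
  x=-2.818: |R|=1.44921 >1
  x=-2.582: |R|=1.16088 >1
Interval (-2.4306, 0).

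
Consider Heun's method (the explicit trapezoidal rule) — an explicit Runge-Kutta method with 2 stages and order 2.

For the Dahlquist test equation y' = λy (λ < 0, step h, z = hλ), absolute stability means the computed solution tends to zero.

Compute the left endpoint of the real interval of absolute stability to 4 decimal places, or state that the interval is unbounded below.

Set f=λy, z=hλ:
  order 2, 2-stage ⇒ R(z)=1+z+z^2/2
  (e.g. R(-0.63)=0.56845, |R|=0.56845)

Need |R(x)|<1, x<0.
x=-0.63: |R|=0.5684
|R(-2.26)|=1.2938 |R(-1.9)|=0.9050 |R(-1.33)|=0.5544
Bisect:
  x_lo=-2.3757 |R|=1.4462  x_hi=-0.1667 |R|=0.8472
  mid=-1.27117 |R|=0.53677 →hi
  mid=-1.82341 |R|=0.83900 →hi
  mid=-2.09953 |R|=1.10449 →lo
  mid=-1.96147 |R|=0.96222 →hi
  mid=-2.03050 |R|=1.03097 →lo
  mid=-1.99599 |R|=0.99600 →hi
  mid=-2.01325 |R|=1.01333 →lo
  mid=-2.00462 |R|=1.00463 →lo
  ...
  [-2.00003,-1.99990] ⇒ x*=-2.0000
So |R|<1 on (-2.0000, 0).

z* = -2.0000.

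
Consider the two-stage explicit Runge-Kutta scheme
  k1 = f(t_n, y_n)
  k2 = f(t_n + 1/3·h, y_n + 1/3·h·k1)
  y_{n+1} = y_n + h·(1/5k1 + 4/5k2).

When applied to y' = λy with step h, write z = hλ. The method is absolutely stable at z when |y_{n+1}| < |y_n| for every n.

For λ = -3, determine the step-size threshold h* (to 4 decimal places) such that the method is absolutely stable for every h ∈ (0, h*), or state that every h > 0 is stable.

(-3.7500,0); λ=-3 ⇒ h* = (15/4)/3 = 1.2500.

Set f=λy, z=hλ:
  k1=λy_n ⇒ h·k1=z·y_n;  k2=λ(1+1/3z)y_n ⇒ h·k2=z(1+1/3z)y_n
  y_{n+1}/y_n = 1 + 1/5z + 4/5z(1+1/3z) = 1 + z + 4/15z²
  ⇒ R(z) = 1 + z + 4/15z².

Boundary: |R(x)|=1, x<0.
x=-0.92: |R|=0.3057
R=1: x+4/15x²=0 ⇒ x=−15/4=-3.7500; min R=1−1/(4·4/15)=0.0625>−1
Confirm numerically:
  x=-3.698: |R|=0.94872 <1
  x=-3.641: |R|=0.89417 <1
  x=-3.232: |R|=0.55355 <1
  x=-3.021: |R|=0.41272 <1
  x=-4.158: |R|=1.45239 >1
  x=-3.991: |R|=1.25649 >1
  x=-3.862: |R|=1.11535 >1
Interval (-3.7500, 0).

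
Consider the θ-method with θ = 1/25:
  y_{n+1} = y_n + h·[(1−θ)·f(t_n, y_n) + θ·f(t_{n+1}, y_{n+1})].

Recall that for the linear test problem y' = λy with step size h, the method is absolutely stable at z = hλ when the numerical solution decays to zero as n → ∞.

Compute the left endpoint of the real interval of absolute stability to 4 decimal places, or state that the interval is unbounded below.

With y'=λy (z=hλ):
  y_{n+1} = y_n + z·[24/25·y_n + 1/25·y_{n+1}] ⇒ (1 − 1/25z)y_{n+1} = (1 + 24/25z)y_n
  R(z) = (1 + 24/25z)/(1 − 1/25z).

Need |R(x)|<1, x<0.
x=-0.99: |R|=0.0477
R=−1: 1+24/25x = −1+1/25x ⇒ -23/25x=2 ⇒ x=2/(-23/25)=-2.1739
Confirm numerically:
  x=-1.992: |R|=0.84499 <1
  x=-1.874: |R|=0.74332 <1
  x=-1.649: |R|=0.54696 <1
  x=-2.550: |R|=1.31397 >1
  x=-2.320: |R|=1.12299 >1
So |R|<1 on (-2.1739, 0).

left endpoint -2.1739.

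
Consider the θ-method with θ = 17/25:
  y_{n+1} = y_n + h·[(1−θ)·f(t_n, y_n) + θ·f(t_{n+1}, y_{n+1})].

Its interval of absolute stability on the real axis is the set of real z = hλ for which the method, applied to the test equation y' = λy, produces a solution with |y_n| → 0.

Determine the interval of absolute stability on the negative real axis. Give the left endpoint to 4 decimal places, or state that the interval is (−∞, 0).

unbounded; (−∞, 0).

With y'=λy (z=hλ):
  y_{n+1} = y_n + z·[8/25·y_n + 17/25·y_{n+1}] ⇒ (1 − 17/25z)y_{n+1} = (1 + 8/25z)y_n
  Hence R(z) = (1 + 8/25z)/(1 − 17/25z).

Need |R(x)|<1, x<0.
x=-1.59: |R|=0.2360
x=-2: |R|=0.1525
x=-10: |R|=0.2821
x=-100: |R|=0.4493
θ=17/25≥1/2 ⇒ |1+8/25x|<|1−17/25x| ∀x<0 ⇒ stable on all of ℝ⁻.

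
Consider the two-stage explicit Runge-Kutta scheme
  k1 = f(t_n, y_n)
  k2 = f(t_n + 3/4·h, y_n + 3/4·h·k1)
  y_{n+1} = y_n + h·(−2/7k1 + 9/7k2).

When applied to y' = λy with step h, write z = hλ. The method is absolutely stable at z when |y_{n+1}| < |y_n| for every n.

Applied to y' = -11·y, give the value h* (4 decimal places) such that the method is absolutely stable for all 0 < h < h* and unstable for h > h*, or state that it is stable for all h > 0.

(-1.0370,0); λ=-11 ⇒ h* = (28/27)/11 = 0.0943.

Set f=λy, z=hλ:
  k1=λy_n ⇒ h·k1=z·y_n;  k2=λ(1+3/4z)y_n ⇒ h·k2=z(1+3/4z)y_n
  y_{n+1}/y_n = 1 − 2/7z + 9/7z(1+3/4z) = 1 + z + 27/28z²
  Hence R(z) = 1 + z + 27/28z².

Find x<0 with |R(x)|<1.
x=-1.64: |R|=1.9535
R=1: x+27/28x²=0 ⇒ x=−28/27=-1.0370; min R=1−1/(4·27/28)=0.7407>−1
Confirm numerically:
  x=-0.910: |R|=0.88853 <1
  x=-0.700: |R|=0.77250 <1
  x=-0.479: |R|=0.74225 <1
  x=-0.441: |R|=0.74654 <1
  x=-1.492: |R|=1.65456 >1
  x=-1.199: |R|=1.18726 >1
  x=-1.059: |R|=1.02243 >1
Stable set (-1.0370, 0).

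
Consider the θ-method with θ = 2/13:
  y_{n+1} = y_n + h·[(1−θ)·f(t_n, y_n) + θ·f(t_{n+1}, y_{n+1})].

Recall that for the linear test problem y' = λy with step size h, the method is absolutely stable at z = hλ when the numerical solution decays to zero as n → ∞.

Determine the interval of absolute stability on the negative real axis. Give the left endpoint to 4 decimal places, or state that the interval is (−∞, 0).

On y'=λy, z=hλ:
  y_{n+1} = y_n + z·[11/13·y_n + 2/13·y_{n+1}] ⇒ (1 − 2/13z)y_{n+1} = (1 + 11/13z)y_n
  R(z) = (1 + 11/13z)/(1 − 2/13z).

Need |R(x)|<1, x<0.
x=-1.38: |R|=0.1383
R=−1: 1+11/13x = −1+2/13x ⇒ -9/13x=2 ⇒ x=2/(-9/13)=-2.8889
Confirm numerically:
  x=-2.670: |R|=0.89258 <1
  x=-1.726: |R|=0.36385 <1
  x=-1.644: |R|=0.31213 <1
  x=-3.223: |R|=1.15463 >1
  x=-3.061: |R|=1.08101 >1
  x=-2.948: |R|=1.02815 >1
Interval (-2.8889, 0).

z∈(-2.8889,0).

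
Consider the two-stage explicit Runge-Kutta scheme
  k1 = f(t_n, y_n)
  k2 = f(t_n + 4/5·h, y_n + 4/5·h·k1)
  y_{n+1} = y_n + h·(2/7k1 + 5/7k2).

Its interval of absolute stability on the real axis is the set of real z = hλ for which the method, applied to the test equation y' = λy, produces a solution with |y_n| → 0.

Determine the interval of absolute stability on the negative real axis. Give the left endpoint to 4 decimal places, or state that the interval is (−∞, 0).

Test eqn y'=λy, z=hλ:
  k1=λy_n ⇒ h·k1=z·y_n;  k2=λ(1+4/5z)y_n ⇒ h·k2=z(1+4/5z)y_n
  y_{n+1}/y_n = 1 + 2/7z + 5/7z(1+4/5z) = 1 + z + 4/7z²
  Hence R(z) = 1 + z + 4/7z².

Need |R(x)|<1, x<0.
x=-1.41: |R|=0.7261
R=1: x+4/7x²=0 ⇒ x=−7/4=-1.7500; min R=1−1/(4·4/7)=0.5625>−1
Confirm numerically:
  x=-1.673: |R|=0.92639 <1
  x=-1.366: |R|=0.70026 <1
  x=-1.217: |R|=0.62934 <1
  x=-2.262: |R|=1.66180 >1
  x=-1.961: |R|=1.23644 >1
  x=-1.786: |R|=1.03674 >1
So |R|<1 on (-1.7500, 0).

(-1.7500, 0).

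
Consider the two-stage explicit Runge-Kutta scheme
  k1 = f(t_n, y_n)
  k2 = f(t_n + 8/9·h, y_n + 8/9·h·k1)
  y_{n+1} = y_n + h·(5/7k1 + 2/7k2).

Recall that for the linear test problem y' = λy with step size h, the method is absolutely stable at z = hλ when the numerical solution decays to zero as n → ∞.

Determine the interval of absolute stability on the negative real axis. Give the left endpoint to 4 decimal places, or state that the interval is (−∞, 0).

(-3.9375, 0).

On y'=λy, z=hλ:
  k1=λy_n ⇒ h·k1=z·y_n;  k2=λ(1+8/9z)y_n ⇒ h·k2=z(1+8/9z)y_n
  y_{n+1}/y_n = 1 + 5/7z + 2/7z(1+8/9z) = 1 + z + 16/63z²
  Hence R(z) = 1 + z + 16/63z².

Solve |R(x)|<1 on ℝ⁻.
x=-1.45: |R|=0.0840
R=1: x+16/63x²=0 ⇒ x=−63/16=-3.9375; min R=1−1/(4·16/63)=0.0156>−1
Confirm numerically:
  x=-3.815: |R|=0.88131 <1
  x=-3.046: |R|=0.31035 <1
  x=-3.005: |R|=0.28834 <1
  x=-1.999: |R|=0.01586 <1
  x=-4.479: |R|=1.61597 >1
  x=-4.211: |R|=1.29250 >1
So |R|<1 on (-3.9375, 0).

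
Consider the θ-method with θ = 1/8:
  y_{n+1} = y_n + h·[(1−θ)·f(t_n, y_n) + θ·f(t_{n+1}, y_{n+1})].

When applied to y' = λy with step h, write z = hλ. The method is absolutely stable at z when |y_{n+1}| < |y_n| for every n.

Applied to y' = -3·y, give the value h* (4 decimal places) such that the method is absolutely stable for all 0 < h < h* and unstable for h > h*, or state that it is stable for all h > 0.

(-2.6667,0); λ=-3 ⇒ h* = (8/3)/3 = 0.8889.

Test eqn y'=λy, z=hλ:
  y_{n+1} = y_n + z·[7/8·y_n + 1/8·y_{n+1}] ⇒ (1 − 1/8z)y_{n+1} = (1 + 7/8z)y_n
  so R(z) = (1 + 7/8z)/(1 − 1/8z).

Find x<0 with |R(x)|<1.
x=-0.9: |R|=0.1910
R=−1: 1+7/8x = −1+1/8x ⇒ -3/4x=2 ⇒ x=2/(-3/4)=-2.6667
Confirm numerically:
  x=-2.603: |R|=0.96397 <1
  x=-1.891: |R|=0.52947 <1
  x=-1.270: |R|=0.09601 <1
  x=-3.202: |R|=1.28673 >1
  x=-3.163: |R|=1.26677 >1
  x=-3.015: |R|=1.18974 >1
Interval (-2.6667, 0).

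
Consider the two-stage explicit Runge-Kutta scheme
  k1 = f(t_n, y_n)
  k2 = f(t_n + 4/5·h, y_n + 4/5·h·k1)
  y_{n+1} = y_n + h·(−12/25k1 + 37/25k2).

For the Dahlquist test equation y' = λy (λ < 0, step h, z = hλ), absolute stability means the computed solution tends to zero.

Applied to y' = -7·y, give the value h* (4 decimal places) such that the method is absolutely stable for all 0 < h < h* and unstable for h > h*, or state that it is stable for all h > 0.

(-0.8446,0); λ=-7 ⇒ h* = (125/148)/7 = 0.1207.

Set f=λy, z=hλ:
  k1=λy_n ⇒ h·k1=z·y_n;  k2=λ(1+4/5z)y_n ⇒ h·k2=z(1+4/5z)y_n
  y_{n+1}/y_n = 1 − 12/25z + 37/25z(1+4/5z) = 1 + z + 148/125z²
  Hence R(z) = 1 + z + 148/125z².

Solve |R(x)|<1 on ℝ⁻.
x=-0.52: |R|=0.8002
R=1: x+148/125x²=0 ⇒ x=−125/148=-0.8446; min R=1−1/(4·148/125)=0.7889>−1
Confirm numerically:
  x=-0.769: |R|=0.93117 <1
  x=-0.667: |R|=0.85975 <1
  x=-0.420: |R|=0.78886 <1
  x=-1.403: |R|=1.92760 >1
  x=-1.061: |R|=1.27185 >1
Stable set (-0.8446, 0).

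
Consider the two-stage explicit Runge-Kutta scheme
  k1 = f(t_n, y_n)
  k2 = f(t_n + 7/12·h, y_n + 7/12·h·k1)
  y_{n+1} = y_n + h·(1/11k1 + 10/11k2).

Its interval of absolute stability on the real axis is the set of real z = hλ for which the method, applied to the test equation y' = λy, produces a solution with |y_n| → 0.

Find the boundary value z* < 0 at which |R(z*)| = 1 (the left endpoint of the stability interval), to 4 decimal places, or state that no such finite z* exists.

z* = -1.8857.

Set f=λy, z=hλ:
  k1=λy_n ⇒ h·k1=z·y_n;  k2=λ(1+7/12z)y_n ⇒ h·k2=z(1+7/12z)y_n
  y_{n+1}/y_n = 1 + 1/11z + 10/11z(1+7/12z) = 1 + z + 35/66z²
  Hence R(z) = 1 + z + 35/66z².

Boundary: |R(x)|=1, x<0.
x=-0.81: |R|=0.5379
R=1: x+35/66x²=0 ⇒ x=−66/35=-1.8857; min R=1−1/(4·35/66)=0.5286>−1
Confirm numerically:
  x=-1.706: |R|=0.83741 <1
  x=-1.039: |R|=0.53347 <1
  x=-0.933: |R|=0.52862 <1
  x=-2.351: |R|=1.58009 >1
  x=-2.255: |R|=1.44160 >1
  x=-2.143: |R|=1.29239 >1
Stable set (-1.8857, 0).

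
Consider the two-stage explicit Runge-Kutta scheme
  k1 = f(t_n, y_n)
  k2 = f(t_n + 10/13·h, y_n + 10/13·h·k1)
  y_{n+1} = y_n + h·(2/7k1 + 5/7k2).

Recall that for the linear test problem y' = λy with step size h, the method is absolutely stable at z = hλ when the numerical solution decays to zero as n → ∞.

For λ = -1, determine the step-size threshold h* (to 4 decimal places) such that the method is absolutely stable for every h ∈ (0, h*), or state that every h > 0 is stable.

With y'=λy (z=hλ):
  k1=λy_n ⇒ h·k1=z·y_n;  k2=λ(1+10/13z)y_n ⇒ h·k2=z(1+10/13z)y_n
  y_{n+1}/y_n = 1 + 2/7z + 5/7z(1+10/13z) = 1 + z + 50/91z²
  ⇒ R(z) = 1 + z + 50/91z².

Need |R(x)|<1, x<0.
x=-1.73: |R|=0.9145
R=1: x+50/91x²=0 ⇒ x=−91/50=-1.8200; min R=1−1/(4·50/91)=0.5450>−1
Confirm numerically:
  x=-1.791: |R|=0.97146 <1
  x=-1.353: |R|=0.65283 <1
  x=-1.002: |R|=0.54965 <1
  x=-0.748: |R|=0.55942 <1
  x=-2.218: |R|=1.48504 >1
  x=-2.078: |R|=1.29457 >1
So |R|<1 on (-1.8200, 0).

(-1.8200,0); λ=-1 ⇒ h* = (91/50)/1 = 1.8200.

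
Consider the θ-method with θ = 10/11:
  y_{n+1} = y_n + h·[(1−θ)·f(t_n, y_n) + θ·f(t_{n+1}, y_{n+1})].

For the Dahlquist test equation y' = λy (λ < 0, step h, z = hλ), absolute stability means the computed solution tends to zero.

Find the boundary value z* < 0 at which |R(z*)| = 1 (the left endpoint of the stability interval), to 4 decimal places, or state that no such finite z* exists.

Set f=λy, z=hλ:
  y_{n+1} = y_n + z·[1/11·y_n + 10/11·y_{n+1}] ⇒ (1 − 10/11z)y_{n+1} = (1 + 1/11z)y_n
  R(z) = (1 + 1/11z)/(1 − 10/11z).

Need |R(x)|<1, x<0.
x=-0.43: |R|=0.6908
x=-2: |R|=0.2903
x=-10: |R|=0.0090
x=-100: |R|=0.0880
θ=10/11≥1/2 ⇒ |1+1/11x|<|1−10/11x| ∀x<0 ⇒ interval (−∞,0).

(−∞, 0) — no finite endpoint.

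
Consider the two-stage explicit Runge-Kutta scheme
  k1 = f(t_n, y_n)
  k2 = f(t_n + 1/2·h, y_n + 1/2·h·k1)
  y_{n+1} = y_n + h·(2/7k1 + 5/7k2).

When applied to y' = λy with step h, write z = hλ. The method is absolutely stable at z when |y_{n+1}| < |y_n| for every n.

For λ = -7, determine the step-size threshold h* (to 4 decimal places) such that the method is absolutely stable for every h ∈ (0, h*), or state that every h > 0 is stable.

(-2.8000,0); λ=-7 ⇒ h* = (14/5)/7 = 0.4000.

Set f=λy, z=hλ:
  k1=λy_n ⇒ h·k1=z·y_n;  k2=λ(1+1/2z)y_n ⇒ h·k2=z(1+1/2z)y_n
  y_{n+1}/y_n = 1 + 2/7z + 5/7z(1+1/2z) = 1 + z + 5/14z²
  Hence R(z) = 1 + z + 5/14z².

Solve |R(x)|<1 on ℝ⁻.
x=-0.66: |R|=0.4956
R=1: x+5/14x²=0 ⇒ x=−14/5=-2.8000; min R=1−1/(4·5/14)=0.3000>−1
Confirm numerically:
  x=-2.596: |R|=0.81086 <1
  x=-2.110: |R|=0.48004 <1
  x=-1.165: |R|=0.31972 <1
  x=-3.360: |R|=1.67200 >1
  x=-3.334: |R|=1.63584 >1
  x=-3.268: |R|=1.54622 >1
Stable set (-2.8000, 0).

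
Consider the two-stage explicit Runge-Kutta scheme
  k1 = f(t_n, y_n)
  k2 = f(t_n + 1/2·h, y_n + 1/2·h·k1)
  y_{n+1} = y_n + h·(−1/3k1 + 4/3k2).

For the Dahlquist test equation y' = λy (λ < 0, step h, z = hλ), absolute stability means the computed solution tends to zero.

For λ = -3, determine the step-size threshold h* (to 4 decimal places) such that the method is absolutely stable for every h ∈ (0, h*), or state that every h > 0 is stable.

On y'=λy, z=hλ:
  k1=λy_n ⇒ h·k1=z·y_n;  k2=λ(1+1/2z)y_n ⇒ h·k2=z(1+1/2z)y_n
  y_{n+1}/y_n = 1 − 1/3z + 4/3z(1+1/2z) = 1 + z + 2/3z²
  so R(z) = 1 + z + 2/3z².

Boundary: |R(x)|=1, x<0.
x=-0.63: |R|=0.6346
R=1: x+2/3x²=0 ⇒ x=−3/2=-1.5000; min R=1−1/(4·2/3)=0.6250>−1
Confirm numerically:
  x=-1.309: |R|=0.83332 <1
  x=-1.281: |R|=0.81297 <1
  x=-1.192: |R|=0.75524 <1
  x=-0.754: |R|=0.62501 <1
  x=-1.905: |R|=1.51435 >1
  x=-1.863: |R|=1.45085 >1
  x=-1.724: |R|=1.25745 >1
Stable set (-1.5000, 0).

(-1.5000,0); λ=-3 ⇒ h* = (3/2)/3 = 0.5000.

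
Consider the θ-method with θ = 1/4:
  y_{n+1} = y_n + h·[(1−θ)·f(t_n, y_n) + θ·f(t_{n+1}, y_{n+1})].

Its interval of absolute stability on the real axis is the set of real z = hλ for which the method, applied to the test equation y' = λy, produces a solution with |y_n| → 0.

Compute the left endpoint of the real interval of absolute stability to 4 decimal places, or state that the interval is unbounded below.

z* = -4.0000.

Set f=λy, z=hλ:
  y_{n+1} = y_n + z·[3/4·y_n + 1/4·y_{n+1}] ⇒ (1 − 1/4z)y_{n+1} = (1 + 3/4z)y_n
  R(z) = (1 + 3/4z)/(1 − 1/4z).

Need |R(x)|<1, x<0.
x=-0.4: |R|=0.6364
R=−1: 1+3/4x = −1+1/4x ⇒ -1/2x=2 ⇒ x=2/(-1/2)=-4.0000
Confirm numerically:
  x=-3.510: |R|=0.86951 <1
  x=-3.158: |R|=0.76474 <1
  x=-2.844: |R|=0.66219 <1
  x=-1.781: |R|=0.23231 <1
  x=-4.309: |R|=1.07438 >1
  x=-4.260: |R|=1.06295 >1
  x=-4.220: |R|=1.05353 >1
Stable set (-4.0000, 0).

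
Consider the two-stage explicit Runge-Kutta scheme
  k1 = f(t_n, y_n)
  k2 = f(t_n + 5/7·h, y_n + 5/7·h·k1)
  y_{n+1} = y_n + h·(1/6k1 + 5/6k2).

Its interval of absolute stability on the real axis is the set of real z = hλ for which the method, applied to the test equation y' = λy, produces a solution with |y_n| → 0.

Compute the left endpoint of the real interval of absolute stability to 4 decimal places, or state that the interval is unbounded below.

With y'=λy (z=hλ):
  k1=λy_n ⇒ h·k1=z·y_n;  k2=λ(1+5/7z)y_n ⇒ h·k2=z(1+5/7z)y_n
  y_{n+1}/y_n = 1 + 1/6z + 5/6z(1+5/7z) = 1 + z + 25/42z²
  ⇒ R(z) = 1 + z + 25/42z².

Find x<0 with |R(x)|<1.
x=-0.78: |R|=0.5821
R=1: x+25/42x²=0 ⇒ x=−42/25=-1.6800; min R=1−1/(4·25/42)=0.5800>−1
Confirm numerically:
  x=-1.582: |R|=0.90772 <1
  x=-1.320: |R|=0.71714 <1
  x=-0.676: |R|=0.59601 <1
  x=-2.226: |R|=1.72345 >1
  x=-2.130: |R|=1.57054 >1
Interval (-1.6800, 0).

left endpoint -1.6800.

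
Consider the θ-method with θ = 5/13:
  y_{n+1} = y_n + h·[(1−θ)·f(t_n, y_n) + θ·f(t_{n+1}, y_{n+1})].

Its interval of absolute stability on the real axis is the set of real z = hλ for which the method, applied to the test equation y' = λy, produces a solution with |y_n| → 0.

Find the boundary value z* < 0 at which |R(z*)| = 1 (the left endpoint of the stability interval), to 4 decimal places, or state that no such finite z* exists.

On y'=λy, z=hλ:
  y_{n+1} = y_n + z·[8/13·y_n + 5/13·y_{n+1}] ⇒ (1 − 5/13z)y_{n+1} = (1 + 8/13z)y_n
  so R(z) = (1 + 8/13z)/(1 − 5/13z).

Solve |R(x)|<1 on ℝ⁻.
x=-1.55: |R|=0.0289
R=−1: 1+8/13x = −1+5/13x ⇒ -3/13x=2 ⇒ x=2/(-3/13)=-8.6667
Confirm numerically:
  x=-7.955: |R|=0.95955 <1
  x=-7.880: |R|=0.95496 <1
  x=-5.658: |R|=0.78140 <1
  x=-4.510: |R|=0.64923 <1
  x=-9.225: |R|=1.02833 >1
  x=-9.176: |R|=1.02595 >1
  x=-8.929: |R|=1.01365 >1
So |R|<1 on (-8.6667, 0).

z* = -8.6667.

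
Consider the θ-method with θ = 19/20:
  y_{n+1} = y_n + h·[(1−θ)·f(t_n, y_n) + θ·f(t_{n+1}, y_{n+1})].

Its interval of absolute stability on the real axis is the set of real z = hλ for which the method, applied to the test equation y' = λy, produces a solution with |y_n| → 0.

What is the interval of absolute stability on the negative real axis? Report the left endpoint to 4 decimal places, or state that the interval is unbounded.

With y'=λy (z=hλ):
  y_{n+1} = y_n + z·[1/20·y_n + 19/20·y_{n+1}] ⇒ (1 − 19/20z)y_{n+1} = (1 + 1/20z)y_n
  R(z) = (1 + 1/20z)/(1 − 19/20z).

Solve |R(x)|<1 on ℝ⁻.
x=-1.27: |R|=0.4244
x=-2: |R|=0.3103
x=-10: |R|=0.0476
x=-100: |R|=0.0417
θ=19/20≥1/2 ⇒ |1+1/20x|<|1−19/20x| ∀x<0 ⇒ interval (−∞,0).

unbounded; (−∞, 0).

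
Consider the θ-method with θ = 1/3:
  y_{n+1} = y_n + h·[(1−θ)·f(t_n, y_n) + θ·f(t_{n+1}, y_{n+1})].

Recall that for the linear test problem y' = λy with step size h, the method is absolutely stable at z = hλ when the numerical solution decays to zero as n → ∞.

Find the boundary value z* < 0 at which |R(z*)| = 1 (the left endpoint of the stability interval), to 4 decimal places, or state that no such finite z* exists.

On y'=λy, z=hλ:
  y_{n+1} = y_n + z·[2/3·y_n + 1/3·y_{n+1}] ⇒ (1 − 1/3z)y_{n+1} = (1 + 2/3z)y_n
  R(z) = (1 + 2/3z)/(1 − 1/3z).

Need |R(x)|<1, x<0.
x=-0.68: |R|=0.4457
R=−1: 1+2/3x = −1+1/3x ⇒ -1/3x=2 ⇒ x=2/(-1/3)=-6.0000
Confirm numerically:
  x=-5.548: |R|=0.94712 <1
  x=-4.388: |R|=0.78181 <1
  x=-4.199: |R|=0.74983 <1
  x=-3.180: |R|=0.54369 <1
  x=-6.507: |R|=1.05333 >1
  x=-6.229: |R|=1.02481 >1
  x=-6.135: |R|=1.01478 >1
So |R|<1 on (-6.0000, 0).

left endpoint -6.0000.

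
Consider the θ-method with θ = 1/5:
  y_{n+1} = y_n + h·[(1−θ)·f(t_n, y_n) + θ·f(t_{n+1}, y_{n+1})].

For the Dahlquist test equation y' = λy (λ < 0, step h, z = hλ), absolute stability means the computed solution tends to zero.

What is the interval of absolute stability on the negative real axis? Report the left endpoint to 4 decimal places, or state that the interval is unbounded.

Test eqn y'=λy, z=hλ:
  y_{n+1} = y_n + z·[4/5·y_n + 1/5·y_{n+1}] ⇒ (1 − 1/5z)y_{n+1} = (1 + 4/5z)y_n
  Hence R(z) = (1 + 4/5z)/(1 − 1/5z).

Need |R(x)|<1, x<0.
x=-0.7: |R|=0.3860
R=−1: 1+4/5x = −1+1/5x ⇒ -3/5x=2 ⇒ x=2/(-3/5)=-3.3333
Confirm numerically:
  x=-2.088: |R|=0.47291 <1
  x=-1.484: |R|=0.14436 <1
  x=-1.412: |R|=0.10106 <1
  x=-3.922: |R|=1.19794 >1
  x=-3.689: |R|=1.12280 >1
Stable set (-3.3333, 0).

z∈(-3.3333,0).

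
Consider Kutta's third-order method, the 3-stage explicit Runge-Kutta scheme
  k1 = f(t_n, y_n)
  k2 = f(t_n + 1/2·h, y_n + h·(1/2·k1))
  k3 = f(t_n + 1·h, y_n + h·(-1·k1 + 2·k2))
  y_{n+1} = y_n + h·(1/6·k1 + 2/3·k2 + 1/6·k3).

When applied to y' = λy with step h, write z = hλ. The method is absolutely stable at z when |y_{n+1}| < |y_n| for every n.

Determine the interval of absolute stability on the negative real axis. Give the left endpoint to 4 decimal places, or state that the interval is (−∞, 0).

z∈(-2.5127,0).

On y'=λy, z=hλ:
  order 3, 3-stage ⇒ R(z)=1+z+z^2/2+z^3/6
  (e.g. R(-1.3)=0.17883, |R|=0.17883)

Need |R(x)|<1, x<0.
x=-1.3: |R|=0.1788
|R(-2.65)|=1.2404 |R(-2.38)|=0.7947 |R(-0.67)|=0.5043
Bisect:
  x_lo=-2.8203 |R|=1.5820  x_hi=-0.1874 |R|=0.8291
  mid=-1.50382 |R|=0.06011 →hi
  mid=-2.16204 |R|=0.50921 →hi
  mid=-2.49114 |R|=0.96483 →hi
  mid=-2.65570 |R|=1.25099 →lo
  mid=-2.57342 |R|=1.10259 →lo
  mid=-2.53228 |R|=1.03241 →lo
  mid=-2.51171 |R|=0.99830 →hi
  mid=-2.52200 |R|=1.01528 →lo
  mid=-2.51686 |R|=1.00677 →lo
  ...
  [-2.51284,-2.51268] ⇒ x*=-2.5127
So |R|<1 on (-2.5127, 0).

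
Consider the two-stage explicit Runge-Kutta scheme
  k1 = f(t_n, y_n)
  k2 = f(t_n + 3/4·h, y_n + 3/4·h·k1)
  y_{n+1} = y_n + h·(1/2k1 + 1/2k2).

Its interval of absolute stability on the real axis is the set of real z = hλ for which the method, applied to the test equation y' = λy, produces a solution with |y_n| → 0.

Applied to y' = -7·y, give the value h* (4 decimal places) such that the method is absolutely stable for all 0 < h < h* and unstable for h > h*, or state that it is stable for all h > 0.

Test eqn y'=λy, z=hλ:
  k1=λy_n ⇒ h·k1=z·y_n;  k2=λ(1+3/4z)y_n ⇒ h·k2=z(1+3/4z)y_n
  y_{n+1}/y_n = 1 + 1/2z + 1/2z(1+3/4z) = 1 + z + 3/8z²
  R(z) = 1 + z + 3/8z².

Find x<0 with |R(x)|<1.
x=-1.24: |R|=0.3366
R=1: x+3/8x²=0 ⇒ x=−8/3=-2.6667; min R=1−1/(4·3/8)=0.3333>−1
Confirm numerically:
  x=-2.523: |R|=0.86407 <1
  x=-1.526: |R|=0.34725 <1
  x=-1.507: |R|=0.34464 <1
  x=-2.815: |R|=1.15658 >1
  x=-2.725: |R|=1.05961 >1
Interval (-2.6667, 0).

(-2.6667,0); λ=-7 ⇒ h* = (8/3)/7 = 0.3810.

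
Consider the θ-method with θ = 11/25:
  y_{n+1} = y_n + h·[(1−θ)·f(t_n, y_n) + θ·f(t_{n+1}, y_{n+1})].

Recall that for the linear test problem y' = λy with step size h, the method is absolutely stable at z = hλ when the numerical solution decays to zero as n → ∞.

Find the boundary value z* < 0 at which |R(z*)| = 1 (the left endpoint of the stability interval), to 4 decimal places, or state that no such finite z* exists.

With y'=λy (z=hλ):
  y_{n+1} = y_n + z·[14/25·y_n + 11/25·y_{n+1}] ⇒ (1 − 11/25z)y_{n+1} = (1 + 14/25z)y_n
  ⇒ R(z) = (1 + 14/25z)/(1 − 11/25z).

Need |R(x)|<1, x<0.
x=-1.36: |R|=0.1491
R=−1: 1+14/25x = −1+11/25x ⇒ -3/25x=2 ⇒ x=2/(-3/25)=-16.6667
Confirm numerically:
  x=-16.310: |R|=0.99477 <1
  x=-15.851: |R|=0.98773 <1
  x=-9.717: |R|=0.84192 <1
  x=-17.199: |R|=1.00746 >1
  x=-17.089: |R|=1.00595 >1
Stable set (-16.6667, 0).

z* = -16.6667.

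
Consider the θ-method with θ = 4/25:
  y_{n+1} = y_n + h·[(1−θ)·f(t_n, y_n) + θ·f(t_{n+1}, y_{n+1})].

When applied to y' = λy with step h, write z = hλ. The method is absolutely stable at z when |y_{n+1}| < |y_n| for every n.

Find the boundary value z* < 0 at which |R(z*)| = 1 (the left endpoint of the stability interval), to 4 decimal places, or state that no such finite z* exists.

left endpoint -2.9412.

On y'=λy, z=hλ:
  y_{n+1} = y_n + z·[21/25·y_n + 4/25·y_{n+1}] ⇒ (1 − 4/25z)y_{n+1} = (1 + 21/25z)y_n
  ⇒ R(z) = (1 + 21/25z)/(1 − 4/25z).

Find x<0 with |R(x)|<1.
x=-0.42: |R|=0.6064
R=−1: 1+21/25x = −1+4/25x ⇒ -17/25x=2 ⇒ x=2/(-17/25)=-2.9412
Confirm numerically:
  x=-2.315: |R|=0.68929 <1
  x=-2.074: |R|=0.55724 <1
  x=-2.010: |R|=0.52088 <1
  x=-1.403: |R|=0.14579 <1
  x=-3.478: |R|=1.23453 >1
  x=-3.435: |R|=1.21670 >1
So |R|<1 on (-2.9412, 0).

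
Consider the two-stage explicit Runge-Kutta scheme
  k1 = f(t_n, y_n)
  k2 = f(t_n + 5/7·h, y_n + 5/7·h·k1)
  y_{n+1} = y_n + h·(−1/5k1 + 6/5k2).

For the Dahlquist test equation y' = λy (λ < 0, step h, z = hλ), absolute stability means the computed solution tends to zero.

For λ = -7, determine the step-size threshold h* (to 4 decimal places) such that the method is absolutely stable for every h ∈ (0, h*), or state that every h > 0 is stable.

(-1.1667,0); λ=-7 ⇒ h* = (7/6)/7 = 0.1667.

With y'=λy (z=hλ):
  k1=λy_n ⇒ h·k1=z·y_n;  k2=λ(1+5/7z)y_n ⇒ h·k2=z(1+5/7z)y_n
  y_{n+1}/y_n = 1 − 1/5z + 6/5z(1+5/7z) = 1 + z + 6/7z²
  ⇒ R(z) = 1 + z + 6/7z².

Boundary: |R(x)|=1, x<0.
x=-0.38: |R|=0.7438
R=1: x+6/7x²=0 ⇒ x=−7/6=-1.1667; min R=1−1/(4·6/7)=0.7083>−1
Confirm numerically:
  x=-1.073: |R|=0.91385 <1
  x=-0.891: |R|=0.78947 <1
  x=-0.525: |R|=0.71125 <1
  x=-0.468: |R|=0.71973 <1
  x=-1.542: |R|=1.49608 >1
  x=-1.448: |R|=1.34917 >1
  x=-1.232: |R|=1.06899 >1
Interval (-1.1667, 0).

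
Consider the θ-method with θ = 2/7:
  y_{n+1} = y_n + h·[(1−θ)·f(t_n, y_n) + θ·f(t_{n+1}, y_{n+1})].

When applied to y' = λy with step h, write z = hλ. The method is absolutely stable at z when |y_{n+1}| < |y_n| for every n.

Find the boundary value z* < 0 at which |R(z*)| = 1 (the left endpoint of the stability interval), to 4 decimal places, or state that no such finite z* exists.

left endpoint -4.6667.

Set f=λy, z=hλ:
  y_{n+1} = y_n + z·[5/7·y_n + 2/7·y_{n+1}] ⇒ (1 − 2/7z)y_{n+1} = (1 + 5/7z)y_n
  Hence R(z) = (1 + 5/7z)/(1 − 2/7z).

Find x<0 with |R(x)|<1.
x=-1.15: |R|=0.1344
R=−1: 1+5/7x = −1+2/7x ⇒ -3/7x=2 ⇒ x=2/(-3/7)=-4.6667
Confirm numerically:
  x=-4.123: |R|=0.89302 <1
  x=-3.121: |R|=0.64983 <1
  x=-2.902: |R|=0.58654 <1
  x=-2.279: |R|=0.38026 <1
  x=-5.243: |R|=1.09888 >1
  x=-4.971: |R|=1.05389 >1
  x=-4.879: |R|=1.03801 >1
So |R|<1 on (-4.6667, 0).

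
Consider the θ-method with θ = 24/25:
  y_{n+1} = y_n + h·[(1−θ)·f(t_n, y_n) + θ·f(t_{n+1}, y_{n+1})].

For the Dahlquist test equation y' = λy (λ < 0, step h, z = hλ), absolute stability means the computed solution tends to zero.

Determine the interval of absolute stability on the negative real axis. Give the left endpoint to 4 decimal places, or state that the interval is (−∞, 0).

unbounded; (−∞, 0).

On y'=λy, z=hλ:
  y_{n+1} = y_n + z·[1/25·y_n + 24/25·y_{n+1}] ⇒ (1 − 24/25z)y_{n+1} = (1 + 1/25z)y_n
  R(z) = (1 + 1/25z)/(1 − 24/25z).

Need |R(x)|<1, x<0.
x=-1.32: |R|=0.4178
x=-2: |R|=0.3151
x=-10: |R|=0.0566
x=-100: |R|=0.0309
θ=24/25≥1/2 ⇒ |1+1/25x|<|1−24/25x| ∀x<0 ⇒ interval (−∞,0).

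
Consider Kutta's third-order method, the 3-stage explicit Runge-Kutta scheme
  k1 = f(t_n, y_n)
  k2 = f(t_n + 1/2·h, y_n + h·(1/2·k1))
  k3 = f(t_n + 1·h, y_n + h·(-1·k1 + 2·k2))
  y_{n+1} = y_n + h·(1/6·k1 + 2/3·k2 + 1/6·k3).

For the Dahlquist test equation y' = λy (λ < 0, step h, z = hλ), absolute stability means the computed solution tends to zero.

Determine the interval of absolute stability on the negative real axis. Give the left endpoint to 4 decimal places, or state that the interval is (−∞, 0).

(-2.5127, 0).

With y'=λy (z=hλ):
  order 3, 3-stage ⇒ R(z)=1+z+z^2/2+z^3/6
  (e.g. R(-1.19)=0.23719, |R|=0.23719)

Boundary: |R(x)|=1, x<0.
x=-1.19: |R|=0.2372
|R(-2.24)|=0.6044 |R(-2.03)|=0.3638 |R(-1.58)|=0.0108
Bisect:
  x_lo=-3.1391 |R|=2.3677  x_hi=-0.3921 |R|=0.6747
  mid=-1.76564 |R|=0.12429 →hi
  mid=-2.45240 |R|=0.90349 →hi
  mid=-2.79577 |R|=1.52972 →lo
  mid=-2.62408 |R|=1.19267 →lo
  mid=-2.53824 |R|=1.04241 →lo
  mid=-2.49532 |R|=0.97158 →hi
  mid=-2.51678 |R|=1.00665 →lo
  mid=-2.50605 |R|=0.98902 →hi
  mid=-2.51141 |R|=0.99781 →hi
  ...
  [-2.51276,-2.51259] ⇒ x*=-2.5127
Stable set (-2.5127, 0).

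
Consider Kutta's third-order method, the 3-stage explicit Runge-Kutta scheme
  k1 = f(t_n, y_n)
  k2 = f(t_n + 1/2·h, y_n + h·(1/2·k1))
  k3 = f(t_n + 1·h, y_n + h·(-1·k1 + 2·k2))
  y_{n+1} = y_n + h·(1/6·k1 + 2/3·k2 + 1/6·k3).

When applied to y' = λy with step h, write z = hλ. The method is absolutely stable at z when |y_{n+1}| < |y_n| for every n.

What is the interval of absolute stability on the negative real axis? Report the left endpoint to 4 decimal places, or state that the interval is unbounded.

Set f=λy, z=hλ:
  order 3, 3-stage ⇒ R(z)=1+z+z^2/2+z^3/6
  (e.g. R(-1.1)=0.28317, |R|=0.28317)

Solve |R(x)|<1 on ℝ⁻.
x=-1.1: |R|=0.2832
|R(-2.07)|=0.4058 |R(-1.23)|=0.2163 |R(-0.53)|=0.5856
Bisect:
  x_lo=-3.0898 |R|=2.2327  x_hi=-0.0556 |R|=0.9459
  mid=-1.57269 |R|=0.01568 →hi
  mid=-2.33125 |R|=0.72551 →hi
  mid=-2.71053 |R|=1.35608 →lo
  mid=-2.52089 |R|=1.01345 →lo
  mid=-2.42607 |R|=0.86307 →hi
  mid=-2.47348 |R|=0.93660 →hi
  mid=-2.49719 |R|=0.97460 →hi
  mid=-2.50904 |R|=0.99392 →hi
  ...
  [-2.51293,-2.51274] ⇒ x*=-2.5127
So |R|<1 on (-2.5127, 0).

(-2.5127, 0).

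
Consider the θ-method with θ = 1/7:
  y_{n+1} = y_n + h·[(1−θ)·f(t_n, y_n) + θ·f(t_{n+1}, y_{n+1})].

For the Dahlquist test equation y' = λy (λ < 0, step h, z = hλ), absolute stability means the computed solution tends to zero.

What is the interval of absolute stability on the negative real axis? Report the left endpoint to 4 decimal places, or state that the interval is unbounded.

Set f=λy, z=hλ:
  y_{n+1} = y_n + z·[6/7·y_n + 1/7·y_{n+1}] ⇒ (1 − 1/7z)y_{n+1} = (1 + 6/7z)y_n
  R(z) = (1 + 6/7z)/(1 − 1/7z).

Find x<0 with |R(x)|<1.
x=-1.4: |R|=0.1667
R=−1: 1+6/7x = −1+1/7x ⇒ -5/7x=2 ⇒ x=2/(-5/7)=-2.8000
Confirm numerically:
  x=-2.771: |R|=0.98516 <1
  x=-2.440: |R|=0.80932 <1
  x=-2.418: |R|=0.79720 <1
  x=-1.731: |R|=0.38781 <1
  x=-3.272: |R|=1.22975 >1
  x=-3.134: |R|=1.16479 >1
Stable set (-2.8000, 0).

z∈(-2.8000,0).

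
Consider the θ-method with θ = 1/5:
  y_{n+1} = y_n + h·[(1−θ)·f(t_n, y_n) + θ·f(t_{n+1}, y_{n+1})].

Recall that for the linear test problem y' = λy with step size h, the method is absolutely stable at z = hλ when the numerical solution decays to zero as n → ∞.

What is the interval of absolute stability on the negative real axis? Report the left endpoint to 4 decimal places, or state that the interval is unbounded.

(-3.3333, 0).

Test eqn y'=λy, z=hλ:
  y_{n+1} = y_n + z·[4/5·y_n + 1/5·y_{n+1}] ⇒ (1 − 1/5z)y_{n+1} = (1 + 4/5z)y_n
  so R(z) = (1 + 4/5z)/(1 − 1/5z).

Boundary: |R(x)|=1, x<0.
x=-0.51: |R|=0.5372
R=−1: 1+4/5x = −1+1/5x ⇒ -3/5x=2 ⇒ x=2/(-3/5)=-3.3333
Confirm numerically:
  x=-2.494: |R|=0.66400 <1
  x=-1.989: |R|=0.42295 <1
  x=-1.665: |R|=0.24906 <1
  x=-3.843: |R|=1.17291 >1
  x=-3.429: |R|=1.03405 >1
Interval (-3.3333, 0).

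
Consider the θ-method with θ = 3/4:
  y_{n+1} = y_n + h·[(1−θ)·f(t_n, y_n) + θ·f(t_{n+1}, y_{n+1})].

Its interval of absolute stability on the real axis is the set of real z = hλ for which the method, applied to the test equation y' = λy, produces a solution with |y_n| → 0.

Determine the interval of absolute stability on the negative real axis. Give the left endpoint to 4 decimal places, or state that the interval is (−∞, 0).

unbounded; (−∞, 0).

On y'=λy, z=hλ:
  y_{n+1} = y_n + z·[1/4·y_n + 3/4·y_{n+1}] ⇒ (1 − 3/4z)y_{n+1} = (1 + 1/4z)y_n
  ⇒ R(z) = (1 + 1/4z)/(1 − 3/4z).

Boundary: |R(x)|=1, x<0.
x=-1.02: |R|=0.4221
x=-2: |R|=0.2000
x=-10: |R|=0.1765
x=-100: |R|=0.3158
θ=3/4≥1/2 ⇒ |1+1/4x|<|1−3/4x| ∀x<0 ⇒ unbounded interval.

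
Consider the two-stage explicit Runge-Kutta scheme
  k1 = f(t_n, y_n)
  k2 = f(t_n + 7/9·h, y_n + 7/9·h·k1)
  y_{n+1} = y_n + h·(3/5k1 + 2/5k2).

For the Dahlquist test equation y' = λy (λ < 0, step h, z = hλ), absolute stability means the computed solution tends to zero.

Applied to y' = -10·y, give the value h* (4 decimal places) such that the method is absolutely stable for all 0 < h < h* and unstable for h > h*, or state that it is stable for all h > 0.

(-3.2143,0); λ=-10 ⇒ h* = (45/14)/10 = 0.3214.

With y'=λy (z=hλ):
  k1=λy_n ⇒ h·k1=z·y_n;  k2=λ(1+7/9z)y_n ⇒ h·k2=z(1+7/9z)y_n
  y_{n+1}/y_n = 1 + 3/5z + 2/5z(1+7/9z) = 1 + z + 14/45z²
  so R(z) = 1 + z + 14/45z².

Solve |R(x)|<1 on ℝ⁻.
x=-1.32: |R|=0.2221
R=1: x+14/45x²=0 ⇒ x=−45/14=-3.2143; min R=1−1/(4·14/45)=0.1964>−1
Confirm numerically:
  x=-2.431: |R|=0.40759 <1
  x=-2.430: |R|=0.40708 <1
  x=-1.331: |R|=0.22015 <1
  x=-3.393: |R|=1.18865 >1
  x=-3.379: |R|=1.17315 >1
Interval (-3.2143, 0).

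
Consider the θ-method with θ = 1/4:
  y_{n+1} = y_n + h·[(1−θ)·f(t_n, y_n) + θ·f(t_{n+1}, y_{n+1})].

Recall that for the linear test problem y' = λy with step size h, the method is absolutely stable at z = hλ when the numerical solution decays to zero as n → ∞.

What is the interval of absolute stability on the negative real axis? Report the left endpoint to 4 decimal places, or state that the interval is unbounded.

(-4.0000, 0).

Test eqn y'=λy, z=hλ:
  y_{n+1} = y_n + z·[3/4·y_n + 1/4·y_{n+1}] ⇒ (1 − 1/4z)y_{n+1} = (1 + 3/4z)y_n
  so R(z) = (1 + 3/4z)/(1 − 1/4z).

Solve |R(x)|<1 on ℝ⁻.
x=-0.87: |R|=0.2854
R=−1: 1+3/4x = −1+1/4x ⇒ -1/2x=2 ⇒ x=2/(-1/2)=-4.0000
Confirm numerically:
  x=-3.180: |R|=0.77159 <1
  x=-2.887: |R|=0.67678 <1
  x=-2.568: |R|=0.56395 <1
  x=-2.191: |R|=0.41560 <1
  x=-4.328: |R|=1.07877 >1
  x=-4.310: |R|=1.07461 >1
  x=-4.175: |R|=1.04281 >1
So |R|<1 on (-4.0000, 0).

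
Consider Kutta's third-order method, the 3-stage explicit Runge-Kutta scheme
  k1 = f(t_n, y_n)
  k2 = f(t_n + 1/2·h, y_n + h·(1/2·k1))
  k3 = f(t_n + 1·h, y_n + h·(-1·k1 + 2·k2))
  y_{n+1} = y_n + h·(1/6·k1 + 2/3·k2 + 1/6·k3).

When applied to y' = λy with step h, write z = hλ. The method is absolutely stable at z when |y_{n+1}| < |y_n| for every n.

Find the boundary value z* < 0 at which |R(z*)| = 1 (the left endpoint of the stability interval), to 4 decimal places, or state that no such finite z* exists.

z* = -2.5127.

Test eqn y'=λy, z=hλ:
  order 3, 3-stage ⇒ R(z)=1+z+z^2/2+z^3/6
  (e.g. R(-0.52)=0.59177, |R|=0.59177)

Need |R(x)|<1, x<0.
x=-0.52: |R|=0.5918
|R(-1.17)|=0.2475 |R(-0.73)|=0.4716 |R(-0.64)|=0.5211
Bisect:
  x_lo=-2.8880 |R|=1.7322  x_hi=-0.2700 |R|=0.7632
  mid=-1.57898 |R|=0.01149 →hi
  mid=-2.23347 |R|=0.59618 →hi
  mid=-2.56071 |R|=1.08063 →lo
  mid=-2.39709 |R|=0.81970 →hi
  mid=-2.47890 |R|=0.94522 →hi
  mid=-2.51981 |R|=1.01165 →lo
  mid=-2.49936 |R|=0.97812 →hi
  mid=-2.50958 |R|=0.99481 →hi
  ...
  [-2.51278,-2.51262] ⇒ x*=-2.5127
Interval (-2.5127, 0).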